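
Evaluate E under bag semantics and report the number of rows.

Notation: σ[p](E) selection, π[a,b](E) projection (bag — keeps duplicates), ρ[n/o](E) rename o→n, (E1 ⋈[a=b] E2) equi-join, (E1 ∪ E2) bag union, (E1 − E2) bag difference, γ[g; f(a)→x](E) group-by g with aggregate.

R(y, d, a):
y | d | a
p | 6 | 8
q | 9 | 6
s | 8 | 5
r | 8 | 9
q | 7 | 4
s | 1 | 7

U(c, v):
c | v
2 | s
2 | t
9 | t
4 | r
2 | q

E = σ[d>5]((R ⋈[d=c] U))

Row counts bottom-up:
  R → 6
  U → 5
  (R ⋈[d=c] U) → 1
  σ[d>5]((R ⋈[d=c] U)) → 1

|E| = 1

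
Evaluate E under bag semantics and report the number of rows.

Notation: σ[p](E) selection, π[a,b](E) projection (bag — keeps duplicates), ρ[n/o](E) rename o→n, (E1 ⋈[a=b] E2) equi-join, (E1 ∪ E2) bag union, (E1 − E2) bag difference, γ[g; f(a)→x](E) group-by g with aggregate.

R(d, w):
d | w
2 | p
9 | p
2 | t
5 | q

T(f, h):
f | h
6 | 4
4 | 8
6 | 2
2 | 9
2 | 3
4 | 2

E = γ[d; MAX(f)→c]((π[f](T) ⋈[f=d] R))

Row counts bottom-up:
  T → 6
  π[f](T) → 6
  R → 4
  (π[f](T) ⋈[f=d] R) → 4
  γ[d; MAX(f)→c]((π[f](T) ⋈[f=d] R)) → 1

|E| = 1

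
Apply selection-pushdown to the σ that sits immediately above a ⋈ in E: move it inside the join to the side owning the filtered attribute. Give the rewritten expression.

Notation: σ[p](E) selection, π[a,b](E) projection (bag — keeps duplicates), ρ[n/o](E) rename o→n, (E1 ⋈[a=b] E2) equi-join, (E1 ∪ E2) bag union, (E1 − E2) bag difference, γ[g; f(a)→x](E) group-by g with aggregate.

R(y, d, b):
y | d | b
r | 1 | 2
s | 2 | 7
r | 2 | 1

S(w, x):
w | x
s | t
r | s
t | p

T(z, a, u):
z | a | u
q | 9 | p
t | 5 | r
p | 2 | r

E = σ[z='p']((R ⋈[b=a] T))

σ filters on z, owned by the right side.
E' = (R ⋈[b=a] σ[z='p'](T))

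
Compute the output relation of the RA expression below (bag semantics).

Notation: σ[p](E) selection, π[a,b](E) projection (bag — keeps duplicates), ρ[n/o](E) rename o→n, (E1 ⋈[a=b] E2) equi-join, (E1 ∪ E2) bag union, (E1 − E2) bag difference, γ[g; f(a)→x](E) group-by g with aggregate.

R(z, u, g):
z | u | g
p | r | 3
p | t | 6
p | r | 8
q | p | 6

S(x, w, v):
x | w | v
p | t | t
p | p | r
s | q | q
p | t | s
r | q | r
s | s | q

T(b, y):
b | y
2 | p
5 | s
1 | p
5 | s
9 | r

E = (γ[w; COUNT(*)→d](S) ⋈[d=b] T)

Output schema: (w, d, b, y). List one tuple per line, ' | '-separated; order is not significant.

Subexpression sizes:
  S → 6
  γ[w; COUNT(*)→d](S) → 4
  T → 5
  (γ[w; COUNT(*)→d](S) ⋈[d=b] T) → 4

== RESULT ==
w | d | b | y
p | 1 | 1 | p
q | 2 | 2 | p
s | 1 | 1 | p
t | 2 | 2 | p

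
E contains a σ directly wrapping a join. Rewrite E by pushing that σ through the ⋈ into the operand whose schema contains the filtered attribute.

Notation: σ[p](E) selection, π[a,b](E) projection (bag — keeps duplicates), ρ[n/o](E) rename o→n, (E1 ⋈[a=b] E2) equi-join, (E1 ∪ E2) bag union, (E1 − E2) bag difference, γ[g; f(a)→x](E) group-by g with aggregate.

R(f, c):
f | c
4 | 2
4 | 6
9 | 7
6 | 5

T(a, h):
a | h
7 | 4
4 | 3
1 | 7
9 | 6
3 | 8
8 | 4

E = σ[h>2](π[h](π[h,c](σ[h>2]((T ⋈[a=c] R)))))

σ filters on h, owned by the left side.
E' = σ[h>2](π[h](π[h,c]((σ[h>2](T) ⋈[a=c] R))))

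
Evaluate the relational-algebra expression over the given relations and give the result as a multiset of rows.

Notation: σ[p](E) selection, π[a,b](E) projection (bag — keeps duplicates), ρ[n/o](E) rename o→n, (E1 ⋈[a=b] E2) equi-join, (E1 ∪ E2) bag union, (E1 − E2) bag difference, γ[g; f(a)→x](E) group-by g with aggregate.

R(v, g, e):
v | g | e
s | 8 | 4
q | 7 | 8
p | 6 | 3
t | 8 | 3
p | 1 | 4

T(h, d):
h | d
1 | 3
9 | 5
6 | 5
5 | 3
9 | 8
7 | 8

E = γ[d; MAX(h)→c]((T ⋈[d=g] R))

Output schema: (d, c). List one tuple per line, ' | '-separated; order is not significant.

Per-node cardinality:
  T → 6
  R → 5
  (T ⋈[d=g] R) → 4
  γ[d; MAX(h)→c]((T ⋈[d=g] R)) → 1

== RESULT ==
d | c
8 | 9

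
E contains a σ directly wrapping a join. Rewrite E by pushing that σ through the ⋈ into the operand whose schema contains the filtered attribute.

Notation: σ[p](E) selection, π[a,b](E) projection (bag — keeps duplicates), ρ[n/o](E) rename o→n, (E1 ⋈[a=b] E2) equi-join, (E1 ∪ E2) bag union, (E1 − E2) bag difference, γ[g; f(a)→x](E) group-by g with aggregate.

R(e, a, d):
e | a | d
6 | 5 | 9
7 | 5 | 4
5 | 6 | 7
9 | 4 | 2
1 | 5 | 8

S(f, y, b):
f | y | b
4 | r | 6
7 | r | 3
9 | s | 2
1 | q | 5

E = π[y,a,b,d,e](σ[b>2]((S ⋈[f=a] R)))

σ filters on b, owned by the left side.
E' = π[y,a,b,d,e]((σ[b>2](S) ⋈[f=a] R))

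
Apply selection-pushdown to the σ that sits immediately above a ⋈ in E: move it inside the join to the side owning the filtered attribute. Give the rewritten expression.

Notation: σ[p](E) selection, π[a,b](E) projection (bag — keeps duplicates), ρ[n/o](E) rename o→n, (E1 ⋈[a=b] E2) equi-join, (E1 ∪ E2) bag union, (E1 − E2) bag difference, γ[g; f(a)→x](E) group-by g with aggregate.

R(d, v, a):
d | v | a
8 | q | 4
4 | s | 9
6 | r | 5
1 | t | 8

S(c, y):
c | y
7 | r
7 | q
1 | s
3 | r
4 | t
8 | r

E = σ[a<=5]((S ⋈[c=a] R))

σ filters on a, owned by the right side.
E' = (S ⋈[c=a] σ[a<=5](R))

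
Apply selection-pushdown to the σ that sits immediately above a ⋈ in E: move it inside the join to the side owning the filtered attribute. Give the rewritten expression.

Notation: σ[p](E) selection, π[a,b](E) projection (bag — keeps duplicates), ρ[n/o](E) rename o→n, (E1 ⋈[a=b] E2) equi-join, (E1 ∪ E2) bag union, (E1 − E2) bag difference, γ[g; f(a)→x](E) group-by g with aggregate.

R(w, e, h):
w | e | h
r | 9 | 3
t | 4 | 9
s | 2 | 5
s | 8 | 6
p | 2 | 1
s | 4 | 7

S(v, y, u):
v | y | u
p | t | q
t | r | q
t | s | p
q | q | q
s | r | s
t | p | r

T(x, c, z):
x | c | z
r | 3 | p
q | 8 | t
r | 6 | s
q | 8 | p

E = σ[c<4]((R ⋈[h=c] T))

σ filters on c, owned by the right side.
E' = (R ⋈[h=c] σ[c<4](T))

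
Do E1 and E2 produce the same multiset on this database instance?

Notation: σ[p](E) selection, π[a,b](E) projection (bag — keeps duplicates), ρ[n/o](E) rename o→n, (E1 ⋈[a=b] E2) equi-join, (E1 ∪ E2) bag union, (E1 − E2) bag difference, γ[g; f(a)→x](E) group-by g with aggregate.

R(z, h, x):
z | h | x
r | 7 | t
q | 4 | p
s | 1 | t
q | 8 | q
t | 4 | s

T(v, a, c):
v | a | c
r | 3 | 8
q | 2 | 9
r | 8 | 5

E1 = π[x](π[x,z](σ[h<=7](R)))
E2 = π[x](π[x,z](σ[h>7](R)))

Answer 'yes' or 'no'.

E1 subexpression sizes:
  R → 5
  σ[h<=7](R) → 4
  π[x,z](σ[h<=7](R)) → 4
  π[x](π[x,z](σ[h<=7](R))) → 4
E2 subexpression sizes:
  R → 5
  σ[h>7](R) → 1
  π[x,z](σ[h>7](R)) → 1
  π[x](π[x,z](σ[h>7](R))) → 1

E1 result:
x
p
s
t
t
E2 result:
x
q
Witness: ('p',) appears 1× in E1 but 0× in E2.

no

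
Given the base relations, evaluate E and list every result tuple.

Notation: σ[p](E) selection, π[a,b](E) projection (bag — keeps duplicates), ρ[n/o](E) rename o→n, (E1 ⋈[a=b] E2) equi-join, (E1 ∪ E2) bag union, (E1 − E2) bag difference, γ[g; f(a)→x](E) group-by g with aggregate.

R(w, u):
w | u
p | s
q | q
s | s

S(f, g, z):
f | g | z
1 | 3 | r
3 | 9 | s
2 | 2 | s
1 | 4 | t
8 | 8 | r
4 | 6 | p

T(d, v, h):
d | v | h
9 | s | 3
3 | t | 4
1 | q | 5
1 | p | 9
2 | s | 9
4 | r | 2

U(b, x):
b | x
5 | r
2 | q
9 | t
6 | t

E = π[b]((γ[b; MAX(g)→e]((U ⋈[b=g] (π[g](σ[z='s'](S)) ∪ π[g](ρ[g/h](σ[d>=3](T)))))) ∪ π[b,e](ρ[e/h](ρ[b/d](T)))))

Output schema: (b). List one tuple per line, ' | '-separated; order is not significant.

Row counts bottom-up:
  U → 4
  S → 6
  σ[z='s'](S) → 2
  π[g](σ[z='s'](S)) → 2
  T → 6
  σ[d>=3](T) → 3
  ρ[g/h](σ[d>=3](T)) → 3
  π[g](ρ[g/h](σ[d>=3](T))) → 3
  (π[g](σ[z='s'](S)) ∪ π[g](ρ[g/h](σ[d>=3](T)))) → 5
  (U ⋈[b=g] (π[g](σ[z='s'](S)) ∪ π[g](ρ[g/h](σ[d>=3](T))))) → 3
  γ[b; MAX(g)→e]((U ⋈[b=g] (π[g](σ[z='s'](S)) ∪ π[g](ρ[g/h](σ[d>=3](T)))))) → 2
  T → 6
  ρ[b/d](T) → 6
  ρ[e/h](ρ[b/d](T)) → 6
  π[b,e](ρ[e/h](ρ[b/d](T))) → 6
  (γ[b; MAX(g)→e]((U ⋈[b=g] (π[g](σ[z='s'](S)) ∪ π[g](ρ[g/h](σ[d>=3](T)))))) ∪ π[b,e](ρ[e/h](ρ[b/d](T)))) → 8
  π[b]((γ[b; MAX(g)→e]((U ⋈[b=g] (π[g](σ[z='s'](S)) ∪ π[g](ρ[g/h](σ[d>=3](T)))))) ∪ π[b,e](ρ[e/h](ρ[b/d](T))))) → 8

== RESULT ==
b
1
1
2
2
3
4
9
9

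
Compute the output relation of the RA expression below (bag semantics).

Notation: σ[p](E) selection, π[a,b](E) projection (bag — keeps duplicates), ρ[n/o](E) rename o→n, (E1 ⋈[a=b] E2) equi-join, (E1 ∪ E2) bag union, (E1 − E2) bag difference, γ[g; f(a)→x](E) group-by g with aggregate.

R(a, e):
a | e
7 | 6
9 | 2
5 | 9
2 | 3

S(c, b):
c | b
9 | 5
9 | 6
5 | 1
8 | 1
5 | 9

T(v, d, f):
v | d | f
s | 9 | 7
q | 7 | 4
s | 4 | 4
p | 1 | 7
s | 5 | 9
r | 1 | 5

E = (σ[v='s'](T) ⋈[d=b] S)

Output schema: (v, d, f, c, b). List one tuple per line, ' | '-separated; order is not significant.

Row counts bottom-up:
  T → 6
  σ[v='s'](T) → 3
  S → 5
  (σ[v='s'](T) ⋈[d=b] S) → 2

== RESULT ==
v | d | f | c | b
s | 5 | 9 | 9 | 5
s | 9 | 7 | 5 | 9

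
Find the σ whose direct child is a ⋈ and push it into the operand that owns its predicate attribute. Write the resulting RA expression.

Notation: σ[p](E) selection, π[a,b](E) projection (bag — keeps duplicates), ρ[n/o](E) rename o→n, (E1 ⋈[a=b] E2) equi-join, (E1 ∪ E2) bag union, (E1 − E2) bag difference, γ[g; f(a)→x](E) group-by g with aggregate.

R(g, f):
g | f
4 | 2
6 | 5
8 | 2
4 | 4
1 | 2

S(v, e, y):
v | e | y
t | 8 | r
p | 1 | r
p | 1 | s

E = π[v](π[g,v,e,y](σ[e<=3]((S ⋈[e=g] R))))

σ filters on e, owned by the left side.
E' = π[v](π[g,v,e,y]((σ[e<=3](S) ⋈[e=g] R)))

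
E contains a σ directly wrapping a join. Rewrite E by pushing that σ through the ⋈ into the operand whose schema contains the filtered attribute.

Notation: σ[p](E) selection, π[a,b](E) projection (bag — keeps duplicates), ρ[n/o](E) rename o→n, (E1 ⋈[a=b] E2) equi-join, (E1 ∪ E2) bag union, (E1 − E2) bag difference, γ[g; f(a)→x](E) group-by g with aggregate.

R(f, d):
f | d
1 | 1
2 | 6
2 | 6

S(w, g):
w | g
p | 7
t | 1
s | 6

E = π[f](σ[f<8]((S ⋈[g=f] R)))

σ filters on f, owned by the right side.
E' = π[f]((S ⋈[g=f] σ[f<8](R)))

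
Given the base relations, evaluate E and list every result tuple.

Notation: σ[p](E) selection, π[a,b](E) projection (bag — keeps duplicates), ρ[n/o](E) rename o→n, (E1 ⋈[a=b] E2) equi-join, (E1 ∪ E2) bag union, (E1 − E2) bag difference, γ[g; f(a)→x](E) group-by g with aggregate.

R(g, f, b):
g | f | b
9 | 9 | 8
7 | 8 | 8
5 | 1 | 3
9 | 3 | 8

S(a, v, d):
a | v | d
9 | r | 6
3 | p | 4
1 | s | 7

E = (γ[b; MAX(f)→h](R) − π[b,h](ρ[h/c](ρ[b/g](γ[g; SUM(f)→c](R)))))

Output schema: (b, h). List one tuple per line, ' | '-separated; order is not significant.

Row counts bottom-up:
  R → 4
  γ[b; MAX(f)→h](R) → 2
  R → 4
  γ[g; SUM(f)→c](R) → 3
  ρ[b/g](γ[g; SUM(f)→c](R)) → 3
  ρ[h/c](ρ[b/g](γ[g; SUM(f)→c](R))) → 3
  π[b,h](ρ[h/c](ρ[b/g](γ[g; SUM(f)→c](R)))) → 3
  (γ[b; MAX(f)→h](R) − π[b,h](ρ[h/c](ρ[b/g](γ[g; SUM(f)→c](R))))) → 2

== RESULT ==
b | h
3 | 1
8 | 9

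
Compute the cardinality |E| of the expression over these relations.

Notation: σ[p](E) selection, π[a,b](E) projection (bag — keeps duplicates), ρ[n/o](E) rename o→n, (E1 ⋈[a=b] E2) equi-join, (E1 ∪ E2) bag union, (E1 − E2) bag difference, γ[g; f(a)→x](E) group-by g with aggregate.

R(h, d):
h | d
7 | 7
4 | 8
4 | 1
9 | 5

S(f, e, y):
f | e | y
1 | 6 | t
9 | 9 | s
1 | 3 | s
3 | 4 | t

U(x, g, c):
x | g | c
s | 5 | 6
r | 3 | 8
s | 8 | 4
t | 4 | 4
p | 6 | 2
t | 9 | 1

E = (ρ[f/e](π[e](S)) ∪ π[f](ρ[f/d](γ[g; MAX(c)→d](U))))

Stepwise |·|:
  S → 4
  π[e](S) → 4
  ρ[f/e](π[e](S)) → 4
  U → 6
  γ[g; MAX(c)→d](U) → 6
  ρ[f/d](γ[g; MAX(c)→d](U)) → 6
  π[f](ρ[f/d](γ[g; MAX(c)→d](U))) → 6
  (ρ[f/e](π[e](S)) ∪ π[f](ρ[f/d](γ[g; MAX(c)→d](U)))) → 10

|E| = 10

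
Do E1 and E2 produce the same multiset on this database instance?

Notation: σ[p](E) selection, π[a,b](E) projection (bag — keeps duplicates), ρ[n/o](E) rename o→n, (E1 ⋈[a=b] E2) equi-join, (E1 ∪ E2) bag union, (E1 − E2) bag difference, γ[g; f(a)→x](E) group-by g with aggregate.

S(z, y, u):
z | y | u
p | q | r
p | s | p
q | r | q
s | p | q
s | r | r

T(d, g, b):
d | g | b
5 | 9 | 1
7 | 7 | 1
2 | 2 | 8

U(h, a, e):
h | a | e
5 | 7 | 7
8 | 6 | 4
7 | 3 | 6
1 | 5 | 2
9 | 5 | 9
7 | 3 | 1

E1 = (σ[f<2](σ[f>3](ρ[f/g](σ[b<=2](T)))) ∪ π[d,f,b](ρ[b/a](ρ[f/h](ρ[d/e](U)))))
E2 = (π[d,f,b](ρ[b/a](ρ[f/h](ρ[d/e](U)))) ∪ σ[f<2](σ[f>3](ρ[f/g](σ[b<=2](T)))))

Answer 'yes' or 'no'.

E1 row counts bottom-up:
  T → 3
  σ[b<=2](T) → 2
  ρ[f/g](σ[b<=2](T)) → 2
  σ[f>3](ρ[f/g](σ[b<=2](T))) → 2
  σ[f<2](σ[f>3](ρ[f/g](σ[b<=2](T)))) → 0
  U → 6
  ρ[d/e](U) → 6
  ρ[f/h](ρ[d/e](U)) → 6
  ρ[b/a](ρ[f/h](ρ[d/e](U))) → 6
  π[d,f,b](ρ[b/a](ρ[f/h](ρ[d/e](U)))) → 6
  (σ[f<2](σ[f>3](ρ[f/g](σ[b<=2](T)))) ∪ π[d,f,b](ρ[b/a](ρ[f/h](ρ[d/e](U))))) → 6
E2 row counts bottom-up:
  U → 6
  ρ[d/e](U) → 6
  ρ[f/h](ρ[d/e](U)) → 6
  ρ[b/a](ρ[f/h](ρ[d/e](U))) → 6
  π[d,f,b](ρ[b/a](ρ[f/h](ρ[d/e](U)))) → 6
  T → 3
  σ[b<=2](T) → 2
  ρ[f/g](σ[b<=2](T)) → 2
  σ[f>3](ρ[f/g](σ[b<=2](T))) → 2
  σ[f<2](σ[f>3](ρ[f/g](σ[b<=2](T)))) → 0
  (π[d,f,b](ρ[b/a](ρ[f/h](ρ[d/e](U)))) ∪ σ[f<2](σ[f>3](ρ[f/g](σ[b<=2](T))))) → 6

E1 and E2 produce the same multiset:
d | f | b
1 | 7 | 3
2 | 1 | 5
4 | 8 | 6
6 | 7 | 3
7 | 5 | 7
9 | 9 | 5

yes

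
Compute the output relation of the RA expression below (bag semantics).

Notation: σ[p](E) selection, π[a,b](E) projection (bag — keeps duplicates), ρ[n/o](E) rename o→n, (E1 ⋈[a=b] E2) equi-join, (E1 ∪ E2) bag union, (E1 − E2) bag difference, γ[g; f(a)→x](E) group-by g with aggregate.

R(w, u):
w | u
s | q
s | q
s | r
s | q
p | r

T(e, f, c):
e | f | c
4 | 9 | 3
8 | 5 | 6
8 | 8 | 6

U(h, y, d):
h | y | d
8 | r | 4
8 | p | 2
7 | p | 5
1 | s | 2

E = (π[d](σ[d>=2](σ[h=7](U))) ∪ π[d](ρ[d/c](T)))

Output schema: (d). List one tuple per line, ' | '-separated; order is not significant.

Subexpression sizes:
  U → 4
  σ[h=7](U) → 1
  σ[d>=2](σ[h=7](U)) → 1
  π[d](σ[d>=2](σ[h=7](U))) → 1
  T → 3
  ρ[d/c](T) → 3
  π[d](ρ[d/c](T)) → 3
  (π[d](σ[d>=2](σ[h=7](U))) ∪ π[d](ρ[d/c](T))) → 4

== RESULT ==
d
3
5
6
6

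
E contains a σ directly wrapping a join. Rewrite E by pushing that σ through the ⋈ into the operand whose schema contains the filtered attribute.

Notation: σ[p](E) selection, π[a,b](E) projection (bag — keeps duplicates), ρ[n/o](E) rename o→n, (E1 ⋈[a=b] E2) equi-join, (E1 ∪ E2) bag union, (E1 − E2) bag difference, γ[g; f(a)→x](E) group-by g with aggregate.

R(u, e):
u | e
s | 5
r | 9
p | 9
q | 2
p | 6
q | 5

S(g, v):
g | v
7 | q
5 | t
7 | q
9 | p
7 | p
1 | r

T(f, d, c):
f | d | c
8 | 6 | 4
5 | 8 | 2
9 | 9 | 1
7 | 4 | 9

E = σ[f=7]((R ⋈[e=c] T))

σ filters on f, owned by the right side.
E' = (R ⋈[e=c] σ[f=7](T))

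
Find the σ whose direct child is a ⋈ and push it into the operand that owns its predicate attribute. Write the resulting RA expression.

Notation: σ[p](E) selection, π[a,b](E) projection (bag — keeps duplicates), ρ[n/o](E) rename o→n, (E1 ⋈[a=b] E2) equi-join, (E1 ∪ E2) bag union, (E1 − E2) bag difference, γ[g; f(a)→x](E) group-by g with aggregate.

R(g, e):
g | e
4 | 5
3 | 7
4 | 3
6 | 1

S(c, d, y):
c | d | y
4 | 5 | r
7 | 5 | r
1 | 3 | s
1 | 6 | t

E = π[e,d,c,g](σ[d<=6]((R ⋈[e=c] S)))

σ filters on d, owned by the right side.
E' = π[e,d,c,g]((R ⋈[e=c] σ[d<=6](S)))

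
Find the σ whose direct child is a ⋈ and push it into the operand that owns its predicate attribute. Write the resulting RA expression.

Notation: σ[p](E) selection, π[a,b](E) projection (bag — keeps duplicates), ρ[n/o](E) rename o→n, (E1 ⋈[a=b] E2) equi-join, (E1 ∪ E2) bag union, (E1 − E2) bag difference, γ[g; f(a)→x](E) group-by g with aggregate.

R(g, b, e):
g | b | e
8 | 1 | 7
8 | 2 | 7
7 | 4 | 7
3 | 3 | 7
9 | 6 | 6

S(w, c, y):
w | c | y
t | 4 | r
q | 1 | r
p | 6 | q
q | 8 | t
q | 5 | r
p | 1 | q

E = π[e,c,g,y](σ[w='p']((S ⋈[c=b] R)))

σ filters on w, owned by the left side.
E' = π[e,c,g,y]((σ[w='p'](S) ⋈[c=b] R))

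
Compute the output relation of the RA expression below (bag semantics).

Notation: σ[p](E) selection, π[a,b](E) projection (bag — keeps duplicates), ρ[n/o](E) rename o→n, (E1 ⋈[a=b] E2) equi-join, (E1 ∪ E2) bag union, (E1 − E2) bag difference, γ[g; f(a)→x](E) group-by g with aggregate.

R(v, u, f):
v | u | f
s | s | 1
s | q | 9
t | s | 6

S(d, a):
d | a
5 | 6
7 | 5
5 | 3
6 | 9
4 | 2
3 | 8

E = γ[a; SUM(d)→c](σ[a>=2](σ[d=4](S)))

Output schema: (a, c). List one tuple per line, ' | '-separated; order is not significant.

Subexpression sizes:
  S → 6
  σ[d=4](S) → 1
  σ[a>=2](σ[d=4](S)) → 1
  γ[a; SUM(d)→c](σ[a>=2](σ[d=4](S))) → 1

== RESULT ==
a | c
2 | 4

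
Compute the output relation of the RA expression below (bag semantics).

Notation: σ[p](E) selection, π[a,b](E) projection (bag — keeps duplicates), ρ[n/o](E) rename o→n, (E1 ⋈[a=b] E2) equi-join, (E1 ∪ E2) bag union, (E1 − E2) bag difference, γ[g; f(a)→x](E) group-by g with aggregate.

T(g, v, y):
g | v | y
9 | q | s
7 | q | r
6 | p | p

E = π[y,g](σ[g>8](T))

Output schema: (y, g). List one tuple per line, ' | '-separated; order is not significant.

Stepwise |·|:
  T → 3
  σ[g>8](T) → 1
  π[y,g](σ[g>8](T)) → 1

== RESULT ==
y | g
s | 9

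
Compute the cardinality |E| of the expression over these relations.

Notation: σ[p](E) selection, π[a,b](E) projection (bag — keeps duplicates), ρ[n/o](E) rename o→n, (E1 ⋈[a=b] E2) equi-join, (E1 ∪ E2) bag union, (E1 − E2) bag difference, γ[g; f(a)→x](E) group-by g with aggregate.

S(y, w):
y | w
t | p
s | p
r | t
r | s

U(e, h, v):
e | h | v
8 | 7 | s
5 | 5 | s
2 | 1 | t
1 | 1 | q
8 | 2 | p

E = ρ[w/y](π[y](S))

Subexpression sizes:
  S → 4
  π[y](S) → 4
  ρ[w/y](π[y](S)) → 4

|E| = 4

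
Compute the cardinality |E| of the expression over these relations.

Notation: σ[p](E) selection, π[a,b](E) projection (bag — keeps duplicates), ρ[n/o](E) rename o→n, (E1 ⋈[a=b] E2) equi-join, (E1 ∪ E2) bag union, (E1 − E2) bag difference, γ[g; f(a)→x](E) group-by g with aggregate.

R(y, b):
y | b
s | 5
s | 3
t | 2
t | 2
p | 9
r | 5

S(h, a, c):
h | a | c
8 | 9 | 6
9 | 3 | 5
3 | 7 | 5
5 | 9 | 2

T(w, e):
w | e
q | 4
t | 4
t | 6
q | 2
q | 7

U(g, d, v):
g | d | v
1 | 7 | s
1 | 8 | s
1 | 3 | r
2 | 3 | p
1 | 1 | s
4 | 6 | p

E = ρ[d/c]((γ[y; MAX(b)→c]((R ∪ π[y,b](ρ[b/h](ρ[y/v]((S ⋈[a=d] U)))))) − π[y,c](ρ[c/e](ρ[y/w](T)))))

Per-node cardinality:
  R → 6
  S → 4
  U → 6
  (S ⋈[a=d] U) → 3
  ρ[y/v]((S ⋈[a=d] U)) → 3
  ρ[b/h](ρ[y/v]((S ⋈[a=d] U))) → 3
  π[y,b](ρ[b/h](ρ[y/v]((S ⋈[a=d] U)))) → 3
  (R ∪ π[y,b](ρ[b/h](ρ[y/v]((S ⋈[a=d] U))))) → 9
  γ[y; MAX(b)→c]((R ∪ π[y,b](ρ[b/h](ρ[y/v]((S ⋈[a=d] U)))))) → 4
  T → 5
  ρ[y/w](T) → 5
  ρ[c/e](ρ[y/w](T)) → 5
  π[y,c](ρ[c/e](ρ[y/w](T))) → 5
  (γ[y; MAX(b)→c]((R ∪ π[y,b](ρ[b/h](ρ[y/v]((S ⋈[a=d] U)))))) − π[y,c](ρ[c/e](ρ[y/w](T)))) → 4
  ρ[d/c]((γ[y; MAX(b)→c]((R ∪ π[y,b](ρ[b/h](ρ[y/v]((S ⋈[a=d] U)))))) − π[y,c](ρ[c/e](ρ[y/w](T))))) → 4

|E| = 4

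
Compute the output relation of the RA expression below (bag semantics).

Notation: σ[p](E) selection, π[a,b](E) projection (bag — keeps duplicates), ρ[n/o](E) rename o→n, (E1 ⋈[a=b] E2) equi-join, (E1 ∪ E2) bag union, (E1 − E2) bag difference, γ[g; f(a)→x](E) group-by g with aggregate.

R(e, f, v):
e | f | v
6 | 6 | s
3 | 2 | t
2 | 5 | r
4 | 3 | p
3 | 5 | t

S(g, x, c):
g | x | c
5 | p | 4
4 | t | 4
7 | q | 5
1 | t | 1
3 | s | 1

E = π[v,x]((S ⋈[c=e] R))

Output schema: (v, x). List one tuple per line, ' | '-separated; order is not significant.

Row counts bottom-up:
  S → 5
  R → 5
  (S ⋈[c=e] R) → 2
  π[v,x]((S ⋈[c=e] R)) → 2

== RESULT ==
v | x
p | p
p | t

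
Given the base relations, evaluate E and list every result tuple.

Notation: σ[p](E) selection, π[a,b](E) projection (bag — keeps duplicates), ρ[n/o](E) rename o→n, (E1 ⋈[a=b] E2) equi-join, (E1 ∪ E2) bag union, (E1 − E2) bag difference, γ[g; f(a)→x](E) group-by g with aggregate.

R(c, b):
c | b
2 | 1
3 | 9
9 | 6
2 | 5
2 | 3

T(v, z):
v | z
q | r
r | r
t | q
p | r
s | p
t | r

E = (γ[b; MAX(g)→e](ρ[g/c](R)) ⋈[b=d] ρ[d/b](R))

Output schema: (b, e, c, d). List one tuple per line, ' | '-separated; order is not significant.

Row counts bottom-up:
  R → 5
  ρ[g/c](R) → 5
  γ[b; MAX(g)→e](ρ[g/c](R)) → 5
  R → 5
  ρ[d/b](R) → 5
  (γ[b; MAX(g)→e](ρ[g/c](R)) ⋈[b=d] ρ[d/b](R)) → 5

== RESULT ==
b | e | c | d
1 | 2 | 2 | 1
3 | 2 | 2 | 3
5 | 2 | 2 | 5
6 | 9 | 9 | 6
9 | 3 | 3 | 9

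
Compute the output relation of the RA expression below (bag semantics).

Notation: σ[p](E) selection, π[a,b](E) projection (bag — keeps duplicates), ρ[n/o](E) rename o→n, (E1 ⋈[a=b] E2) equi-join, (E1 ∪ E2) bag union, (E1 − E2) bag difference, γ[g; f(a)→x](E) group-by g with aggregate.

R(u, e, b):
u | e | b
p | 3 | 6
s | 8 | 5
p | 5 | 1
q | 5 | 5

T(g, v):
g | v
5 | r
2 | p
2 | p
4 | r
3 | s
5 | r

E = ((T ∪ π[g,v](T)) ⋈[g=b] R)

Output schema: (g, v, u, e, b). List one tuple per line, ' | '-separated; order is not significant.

Stepwise |·|:
  T → 6
  T → 6
  π[g,v](T) → 6
  (T ∪ π[g,v](T)) → 12
  R → 4
  ((T ∪ π[g,v](T)) ⋈[g=b] R) → 8

== RESULT ==
g | v | u | e | b
5 | r | q | 5 | 5
5 | r | q | 5 | 5
5 | r | q | 5 | 5
5 | r | q | 5 | 5
5 | r | s | 8 | 5
5 | r | s | 8 | 5
5 | r | s | 8 | 5
5 | r | s | 8 | 5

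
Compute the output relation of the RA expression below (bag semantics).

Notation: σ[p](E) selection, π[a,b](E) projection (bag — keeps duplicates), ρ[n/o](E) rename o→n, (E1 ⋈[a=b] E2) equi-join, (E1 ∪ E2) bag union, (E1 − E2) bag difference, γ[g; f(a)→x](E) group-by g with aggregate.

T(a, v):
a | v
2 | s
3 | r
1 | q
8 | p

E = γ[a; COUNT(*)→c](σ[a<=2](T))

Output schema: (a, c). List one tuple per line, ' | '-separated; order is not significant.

Stepwise |·|:
  T → 4
  σ[a<=2](T) → 2
  γ[a; COUNT(*)→c](σ[a<=2](T)) → 2

== RESULT ==
a | c
1 | 1
2 | 1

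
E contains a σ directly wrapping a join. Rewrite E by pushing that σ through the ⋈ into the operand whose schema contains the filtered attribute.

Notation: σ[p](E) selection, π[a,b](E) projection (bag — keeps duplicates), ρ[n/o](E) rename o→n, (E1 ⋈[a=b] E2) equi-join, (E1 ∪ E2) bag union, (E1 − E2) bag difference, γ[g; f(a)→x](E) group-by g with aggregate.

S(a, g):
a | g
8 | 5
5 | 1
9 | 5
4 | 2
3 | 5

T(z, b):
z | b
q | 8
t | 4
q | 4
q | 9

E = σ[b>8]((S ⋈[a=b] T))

σ filters on b, owned by the right side.
E' = (S ⋈[a=b] σ[b>8](T))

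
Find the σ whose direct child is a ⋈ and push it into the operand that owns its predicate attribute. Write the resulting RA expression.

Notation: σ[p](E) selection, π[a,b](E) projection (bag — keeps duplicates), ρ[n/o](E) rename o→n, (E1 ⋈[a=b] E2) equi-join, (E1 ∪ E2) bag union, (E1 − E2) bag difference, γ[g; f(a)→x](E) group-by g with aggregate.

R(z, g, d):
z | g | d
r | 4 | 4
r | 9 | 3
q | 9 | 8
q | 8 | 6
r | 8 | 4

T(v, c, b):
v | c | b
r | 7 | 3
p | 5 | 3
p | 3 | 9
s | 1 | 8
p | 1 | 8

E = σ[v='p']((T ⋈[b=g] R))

σ filters on v, owned by the left side.
E' = (σ[v='p'](T) ⋈[b=g] R)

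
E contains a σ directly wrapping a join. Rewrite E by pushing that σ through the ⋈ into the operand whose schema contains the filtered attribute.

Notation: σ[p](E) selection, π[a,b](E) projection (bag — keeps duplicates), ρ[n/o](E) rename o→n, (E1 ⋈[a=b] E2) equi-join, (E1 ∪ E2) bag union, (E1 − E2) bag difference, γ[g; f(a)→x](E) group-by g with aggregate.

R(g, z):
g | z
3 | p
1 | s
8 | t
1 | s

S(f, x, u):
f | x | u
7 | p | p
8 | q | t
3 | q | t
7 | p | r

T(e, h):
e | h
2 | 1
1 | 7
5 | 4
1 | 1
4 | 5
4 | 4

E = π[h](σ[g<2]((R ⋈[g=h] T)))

σ filters on g, owned by the left side.
E' = π[h]((σ[g<2](R) ⋈[g=h] T))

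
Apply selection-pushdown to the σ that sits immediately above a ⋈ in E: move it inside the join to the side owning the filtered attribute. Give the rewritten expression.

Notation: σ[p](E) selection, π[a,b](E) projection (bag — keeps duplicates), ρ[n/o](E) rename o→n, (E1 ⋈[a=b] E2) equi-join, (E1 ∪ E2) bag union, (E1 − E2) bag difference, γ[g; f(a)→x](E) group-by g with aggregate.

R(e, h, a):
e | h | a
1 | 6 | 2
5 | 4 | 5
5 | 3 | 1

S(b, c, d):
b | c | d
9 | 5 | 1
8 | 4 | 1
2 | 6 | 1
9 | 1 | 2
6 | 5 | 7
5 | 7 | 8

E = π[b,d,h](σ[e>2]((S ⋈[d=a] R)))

σ filters on e, owned by the right side.
E' = π[b,d,h]((S ⋈[d=a] σ[e>2](R)))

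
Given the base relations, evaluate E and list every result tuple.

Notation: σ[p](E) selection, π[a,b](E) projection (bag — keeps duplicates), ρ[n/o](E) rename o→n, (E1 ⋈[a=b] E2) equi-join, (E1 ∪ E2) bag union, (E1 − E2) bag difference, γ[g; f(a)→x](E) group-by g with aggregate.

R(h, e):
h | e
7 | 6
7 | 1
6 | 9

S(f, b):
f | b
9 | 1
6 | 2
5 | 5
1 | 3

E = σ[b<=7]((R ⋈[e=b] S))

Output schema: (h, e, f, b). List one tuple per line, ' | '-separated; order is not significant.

Subexpression sizes:
  R → 3
  S → 4
  (R ⋈[e=b] S) → 1
  σ[b<=7]((R ⋈[e=b] S)) → 1

== RESULT ==
h | e | f | b
7 | 1 | 9 | 1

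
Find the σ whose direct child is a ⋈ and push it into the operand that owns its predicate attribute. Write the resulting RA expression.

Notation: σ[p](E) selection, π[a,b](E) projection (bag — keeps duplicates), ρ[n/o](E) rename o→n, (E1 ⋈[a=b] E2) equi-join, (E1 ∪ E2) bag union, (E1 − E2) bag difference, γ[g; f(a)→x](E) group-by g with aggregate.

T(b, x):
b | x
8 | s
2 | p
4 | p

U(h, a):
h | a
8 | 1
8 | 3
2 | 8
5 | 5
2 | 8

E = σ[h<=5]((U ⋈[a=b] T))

σ filters on h, owned by the left side.
E' = (σ[h<=5](U) ⋈[a=b] T)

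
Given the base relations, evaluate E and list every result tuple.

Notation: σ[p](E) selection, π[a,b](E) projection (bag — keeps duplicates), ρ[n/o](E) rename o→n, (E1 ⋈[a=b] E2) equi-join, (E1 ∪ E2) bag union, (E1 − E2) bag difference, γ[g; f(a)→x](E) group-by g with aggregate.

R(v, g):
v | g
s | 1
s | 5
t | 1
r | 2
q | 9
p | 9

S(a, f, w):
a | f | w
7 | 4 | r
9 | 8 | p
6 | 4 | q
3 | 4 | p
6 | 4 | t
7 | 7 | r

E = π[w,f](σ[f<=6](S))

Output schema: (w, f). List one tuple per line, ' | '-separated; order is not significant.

Row counts bottom-up:
  S → 6
  σ[f<=6](S) → 4
  π[w,f](σ[f<=6](S)) → 4

== RESULT ==
w | f
p | 4
q | 4
r | 4
t | 4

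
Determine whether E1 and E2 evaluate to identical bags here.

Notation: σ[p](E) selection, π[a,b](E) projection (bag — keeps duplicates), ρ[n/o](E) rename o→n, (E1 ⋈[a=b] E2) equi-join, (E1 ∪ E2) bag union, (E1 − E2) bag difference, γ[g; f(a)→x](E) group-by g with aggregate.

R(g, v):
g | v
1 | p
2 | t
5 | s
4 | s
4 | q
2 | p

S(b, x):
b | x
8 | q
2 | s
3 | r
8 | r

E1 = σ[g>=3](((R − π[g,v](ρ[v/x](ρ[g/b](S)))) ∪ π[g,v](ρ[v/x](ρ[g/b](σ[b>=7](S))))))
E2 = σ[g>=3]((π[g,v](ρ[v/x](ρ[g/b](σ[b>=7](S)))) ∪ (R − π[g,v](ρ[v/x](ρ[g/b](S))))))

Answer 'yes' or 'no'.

E1 subexpression sizes:
  R → 6
  S → 4
  ρ[g/b](S) → 4
  ρ[v/x](ρ[g/b](S)) → 4
  π[g,v](ρ[v/x](ρ[g/b](S))) → 4
  (R − π[g,v](ρ[v/x](ρ[g/b](S)))) → 6
  S → 4
  σ[b>=7](S) → 2
  ρ[g/b](σ[b>=7](S)) → 2
  ρ[v/x](ρ[g/b](σ[b>=7](S))) → 2
  π[g,v](ρ[v/x](ρ[g/b](σ[b>=7](S)))) → 2
  ((R − π[g,v](ρ[v/x](ρ[g/b](S)))) ∪ π[g,v](ρ[v/x](ρ[g/b](σ[b>=7](S))))) → 8
  σ[g>=3](((R − π[g,v](ρ[v/x](ρ[g/b](S)))) ∪ π[g,v](ρ[v/x](ρ[g/b](σ[b>=7](S)))))) → 5
E2 subexpression sizes:
  S → 4
  σ[b>=7](S) → 2
  ρ[g/b](σ[b>=7](S)) → 2
  ρ[v/x](ρ[g/b](σ[b>=7](S))) → 2
  π[g,v](ρ[v/x](ρ[g/b](σ[b>=7](S)))) → 2
  R → 6
  S → 4
  ρ[g/b](S) → 4
  ρ[v/x](ρ[g/b](S)) → 4
  π[g,v](ρ[v/x](ρ[g/b](S))) → 4
  (R − π[g,v](ρ[v/x](ρ[g/b](S)))) → 6
  (π[g,v](ρ[v/x](ρ[g/b](σ[b>=7](S)))) ∪ (R − π[g,v](ρ[v/x](ρ[g/b](S))))) → 8
  σ[g>=3]((π[g,v](ρ[v/x](ρ[g/b](σ[b>=7](S)))) ∪ (R − π[g,v](ρ[v/x](ρ[g/b](S)))))) → 5

E1 and E2 produce the same multiset:
g | v
4 | q
4 | s
5 | s
8 | q
8 | r

yes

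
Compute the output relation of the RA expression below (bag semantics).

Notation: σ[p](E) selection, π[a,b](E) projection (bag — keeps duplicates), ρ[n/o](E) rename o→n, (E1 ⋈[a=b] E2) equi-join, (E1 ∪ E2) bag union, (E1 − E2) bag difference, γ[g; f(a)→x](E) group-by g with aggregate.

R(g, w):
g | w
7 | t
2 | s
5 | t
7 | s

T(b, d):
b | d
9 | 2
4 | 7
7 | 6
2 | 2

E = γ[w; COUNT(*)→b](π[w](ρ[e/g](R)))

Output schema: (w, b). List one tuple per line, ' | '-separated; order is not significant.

Stepwise |·|:
  R → 4
  ρ[e/g](R) → 4
  π[w](ρ[e/g](R)) → 4
  γ[w; COUNT(*)→b](π[w](ρ[e/g](R))) → 2

== RESULT ==
w | b
s | 2
t | 2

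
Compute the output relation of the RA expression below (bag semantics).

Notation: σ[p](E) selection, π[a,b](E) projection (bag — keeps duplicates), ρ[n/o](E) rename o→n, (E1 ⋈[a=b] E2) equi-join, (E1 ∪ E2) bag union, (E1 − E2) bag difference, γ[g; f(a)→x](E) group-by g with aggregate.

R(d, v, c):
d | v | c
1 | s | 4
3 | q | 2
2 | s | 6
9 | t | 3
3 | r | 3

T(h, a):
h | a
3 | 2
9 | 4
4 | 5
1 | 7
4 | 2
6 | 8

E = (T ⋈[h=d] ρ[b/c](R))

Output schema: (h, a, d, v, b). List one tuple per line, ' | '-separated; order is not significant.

Stepwise |·|:
  T → 6
  R → 5
  ρ[b/c](R) → 5
  (T ⋈[h=d] ρ[b/c](R)) → 4

== RESULT ==
h | a | d | v | b
1 | 7 | 1 | s | 4
3 | 2 | 3 | q | 2
3 | 2 | 3 | r | 3
9 | 4 | 9 | t | 3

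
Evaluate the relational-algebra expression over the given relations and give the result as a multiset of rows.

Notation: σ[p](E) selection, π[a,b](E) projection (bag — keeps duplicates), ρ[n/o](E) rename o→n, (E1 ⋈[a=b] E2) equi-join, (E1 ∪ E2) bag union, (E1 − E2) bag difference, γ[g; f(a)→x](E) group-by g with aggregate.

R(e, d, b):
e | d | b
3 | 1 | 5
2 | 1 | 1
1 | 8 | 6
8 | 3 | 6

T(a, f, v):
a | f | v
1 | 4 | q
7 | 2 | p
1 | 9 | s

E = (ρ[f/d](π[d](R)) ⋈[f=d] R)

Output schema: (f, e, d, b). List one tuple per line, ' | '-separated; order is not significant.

Per-node cardinality:
  R → 4
  π[d](R) → 4
  ρ[f/d](π[d](R)) → 4
  R → 4
  (ρ[f/d](π[d](R)) ⋈[f=d] R) → 6

== RESULT ==
f | e | d | b
1 | 2 | 1 | 1
1 | 2 | 1 | 1
1 | 3 | 1 | 5
1 | 3 | 1 | 5
3 | 8 | 3 | 6
8 | 1 | 8 | 6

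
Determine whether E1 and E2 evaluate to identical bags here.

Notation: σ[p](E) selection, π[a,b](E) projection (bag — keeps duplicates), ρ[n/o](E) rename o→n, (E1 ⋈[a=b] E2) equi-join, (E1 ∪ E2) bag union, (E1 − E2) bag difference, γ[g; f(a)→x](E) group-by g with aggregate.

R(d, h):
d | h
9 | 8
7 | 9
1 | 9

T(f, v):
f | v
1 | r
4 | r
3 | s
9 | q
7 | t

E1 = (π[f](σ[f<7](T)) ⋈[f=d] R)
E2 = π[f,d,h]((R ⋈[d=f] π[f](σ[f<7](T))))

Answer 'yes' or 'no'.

E1 subexpression sizes:
  T → 5
  σ[f<7](T) → 3
  π[f](σ[f<7](T)) → 3
  R → 3
  (π[f](σ[f<7](T)) ⋈[f=d] R) → 1
E2 subexpression sizes:
  R → 3
  T → 5
  σ[f<7](T) → 3
  π[f](σ[f<7](T)) → 3
  (R ⋈[d=f] π[f](σ[f<7](T))) → 1
  π[f,d,h]((R ⋈[d=f] π[f](σ[f<7](T)))) → 1

E1 and E2 produce the same multiset:
f | d | h
1 | 1 | 9

yes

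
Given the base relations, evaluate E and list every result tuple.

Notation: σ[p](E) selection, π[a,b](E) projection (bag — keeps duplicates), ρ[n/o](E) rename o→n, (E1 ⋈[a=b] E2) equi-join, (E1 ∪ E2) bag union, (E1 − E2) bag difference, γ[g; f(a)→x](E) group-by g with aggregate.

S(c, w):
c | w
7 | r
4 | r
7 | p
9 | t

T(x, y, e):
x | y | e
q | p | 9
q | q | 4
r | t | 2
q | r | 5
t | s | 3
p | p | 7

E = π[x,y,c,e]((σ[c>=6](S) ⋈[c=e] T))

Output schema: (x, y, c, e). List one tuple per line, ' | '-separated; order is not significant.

Subexpression sizes:
  S → 4
  σ[c>=6](S) → 3
  T → 6
  (σ[c>=6](S) ⋈[c=e] T) → 3
  π[x,y,c,e]((σ[c>=6](S) ⋈[c=e] T)) → 3

== RESULT ==
x | y | c | e
p | p | 7 | 7
p | p | 7 | 7
q | p | 9 | 9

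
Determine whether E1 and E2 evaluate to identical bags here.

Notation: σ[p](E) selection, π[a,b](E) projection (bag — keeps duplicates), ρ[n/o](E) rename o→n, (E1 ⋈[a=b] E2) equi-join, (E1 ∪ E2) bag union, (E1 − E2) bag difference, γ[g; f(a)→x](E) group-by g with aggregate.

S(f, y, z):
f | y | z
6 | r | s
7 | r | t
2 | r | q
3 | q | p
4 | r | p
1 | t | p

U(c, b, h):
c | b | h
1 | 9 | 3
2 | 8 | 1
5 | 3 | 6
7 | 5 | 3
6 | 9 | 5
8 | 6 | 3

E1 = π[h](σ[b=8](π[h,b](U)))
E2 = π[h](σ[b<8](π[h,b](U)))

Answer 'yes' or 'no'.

E1 subexpression sizes:
  U → 6
  π[h,b](U) → 6
  σ[b=8](π[h,b](U)) → 1
  π[h](σ[b=8](π[h,b](U))) → 1
E2 subexpression sizes:
  U → 6
  π[h,b](U) → 6
  σ[b<8](π[h,b](U)) → 3
  π[h](σ[b<8](π[h,b](U))) → 3

E1 result:
h
1
E2 result:
h
3
3
6
Witness: (6,) appears 0× in E1 but 1× in E2.

no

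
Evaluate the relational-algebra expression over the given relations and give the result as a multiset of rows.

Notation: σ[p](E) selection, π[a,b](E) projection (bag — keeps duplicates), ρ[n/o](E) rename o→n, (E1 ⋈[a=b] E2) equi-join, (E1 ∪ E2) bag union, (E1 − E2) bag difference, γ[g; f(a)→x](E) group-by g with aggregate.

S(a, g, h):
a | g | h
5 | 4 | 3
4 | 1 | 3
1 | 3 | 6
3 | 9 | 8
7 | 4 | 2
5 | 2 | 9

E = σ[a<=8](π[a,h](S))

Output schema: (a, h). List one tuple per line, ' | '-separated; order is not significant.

Stepwise |·|:
  S → 6
  π[a,h](S) → 6
  σ[a<=8](π[a,h](S)) → 6

== RESULT ==
a | h
1 | 6
3 | 8
4 | 3
5 | 3
5 | 9
7 | 2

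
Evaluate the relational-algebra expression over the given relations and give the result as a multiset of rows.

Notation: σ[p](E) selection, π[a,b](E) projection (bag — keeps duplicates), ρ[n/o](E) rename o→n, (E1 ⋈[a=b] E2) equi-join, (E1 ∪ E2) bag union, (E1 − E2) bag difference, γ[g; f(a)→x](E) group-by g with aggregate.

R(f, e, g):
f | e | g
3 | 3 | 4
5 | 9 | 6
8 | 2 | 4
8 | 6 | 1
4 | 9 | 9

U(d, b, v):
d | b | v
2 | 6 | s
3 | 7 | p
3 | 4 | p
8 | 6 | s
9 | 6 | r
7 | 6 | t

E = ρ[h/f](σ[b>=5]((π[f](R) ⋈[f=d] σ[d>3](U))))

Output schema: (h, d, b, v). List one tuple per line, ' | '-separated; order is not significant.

Per-node cardinality:
  R → 5
  π[f](R) → 5
  U → 6
  σ[d>3](U) → 3
  (π[f](R) ⋈[f=d] σ[d>3](U)) → 2
  σ[b>=5]((π[f](R) ⋈[f=d] σ[d>3](U))) → 2
  ρ[h/f](σ[b>=5]((π[f](R) ⋈[f=d] σ[d>3](U)))) → 2

== RESULT ==
h | d | b | v
8 | 8 | 6 | s
8 | 8 | 6 | s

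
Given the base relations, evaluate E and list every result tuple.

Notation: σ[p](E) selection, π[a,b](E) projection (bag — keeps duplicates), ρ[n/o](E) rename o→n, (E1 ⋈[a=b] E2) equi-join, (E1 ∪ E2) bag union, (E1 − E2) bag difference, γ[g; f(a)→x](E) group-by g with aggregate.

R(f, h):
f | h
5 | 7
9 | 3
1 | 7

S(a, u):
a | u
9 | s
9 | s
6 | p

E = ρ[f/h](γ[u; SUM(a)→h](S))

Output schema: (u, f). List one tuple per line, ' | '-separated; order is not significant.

Subexpression sizes:
  S → 3
  γ[u; SUM(a)→h](S) → 2
  ρ[f/h](γ[u; SUM(a)→h](S)) → 2

== RESULT ==
u | f
p | 6
s | 18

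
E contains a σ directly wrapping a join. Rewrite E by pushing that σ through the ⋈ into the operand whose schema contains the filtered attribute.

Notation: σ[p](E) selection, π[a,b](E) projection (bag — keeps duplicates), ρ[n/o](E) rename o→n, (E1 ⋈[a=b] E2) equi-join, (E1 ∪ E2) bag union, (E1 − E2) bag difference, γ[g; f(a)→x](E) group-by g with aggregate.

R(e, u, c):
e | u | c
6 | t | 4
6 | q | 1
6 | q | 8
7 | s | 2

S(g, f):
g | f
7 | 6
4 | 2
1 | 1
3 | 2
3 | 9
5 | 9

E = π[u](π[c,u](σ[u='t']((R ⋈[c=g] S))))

σ filters on u, owned by the left side.
E' = π[u](π[c,u]((σ[u='t'](R) ⋈[c=g] S)))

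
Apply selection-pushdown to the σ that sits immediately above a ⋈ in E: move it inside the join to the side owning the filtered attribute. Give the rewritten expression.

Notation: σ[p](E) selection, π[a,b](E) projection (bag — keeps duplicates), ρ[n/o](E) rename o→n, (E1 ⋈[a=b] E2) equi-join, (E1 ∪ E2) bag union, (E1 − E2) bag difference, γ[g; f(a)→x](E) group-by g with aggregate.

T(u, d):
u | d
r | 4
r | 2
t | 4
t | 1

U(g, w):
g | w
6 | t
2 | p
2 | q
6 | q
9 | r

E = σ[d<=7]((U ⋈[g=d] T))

σ filters on d, owned by the right side.
E' = (U ⋈[g=d] σ[d<=7](T))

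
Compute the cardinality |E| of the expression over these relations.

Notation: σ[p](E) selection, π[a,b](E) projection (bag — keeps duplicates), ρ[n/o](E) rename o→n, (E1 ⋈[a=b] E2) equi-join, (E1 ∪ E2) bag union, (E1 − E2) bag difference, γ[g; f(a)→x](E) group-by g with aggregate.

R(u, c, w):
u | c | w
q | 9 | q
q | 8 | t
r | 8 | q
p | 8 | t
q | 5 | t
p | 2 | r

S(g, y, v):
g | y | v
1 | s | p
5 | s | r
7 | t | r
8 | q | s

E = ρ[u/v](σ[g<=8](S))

Stepwise |·|:
  S → 4
  σ[g<=8](S) → 4
  ρ[u/v](σ[g<=8](S)) → 4

|E| = 4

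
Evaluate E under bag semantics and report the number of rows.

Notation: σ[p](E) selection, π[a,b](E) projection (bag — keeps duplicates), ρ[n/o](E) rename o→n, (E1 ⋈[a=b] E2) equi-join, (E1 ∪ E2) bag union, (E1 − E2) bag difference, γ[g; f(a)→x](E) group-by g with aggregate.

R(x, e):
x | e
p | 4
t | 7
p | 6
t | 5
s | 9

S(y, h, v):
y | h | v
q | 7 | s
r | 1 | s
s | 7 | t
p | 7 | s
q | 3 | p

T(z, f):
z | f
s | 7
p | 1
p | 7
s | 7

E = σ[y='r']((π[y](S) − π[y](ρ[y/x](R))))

Subexpression sizes:
  S → 5
  π[y](S) → 5
  R → 5
  ρ[y/x](R) → 5
  π[y](ρ[y/x](R)) → 5
  (π[y](S) − π[y](ρ[y/x](R))) → 3
  σ[y='r']((π[y](S) − π[y](ρ[y/x](R)))) → 1

|E| = 1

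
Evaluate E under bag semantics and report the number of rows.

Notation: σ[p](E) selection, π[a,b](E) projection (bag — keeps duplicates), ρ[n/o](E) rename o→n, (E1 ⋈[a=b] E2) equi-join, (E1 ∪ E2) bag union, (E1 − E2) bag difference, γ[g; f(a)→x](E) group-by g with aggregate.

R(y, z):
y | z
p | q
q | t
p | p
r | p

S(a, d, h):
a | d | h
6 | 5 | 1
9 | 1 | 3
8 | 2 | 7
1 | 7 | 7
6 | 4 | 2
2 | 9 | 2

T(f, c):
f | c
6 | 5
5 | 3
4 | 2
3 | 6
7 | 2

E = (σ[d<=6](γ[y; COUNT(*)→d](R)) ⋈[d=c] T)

Row counts bottom-up:
  R → 4
  γ[y; COUNT(*)→d](R) → 3
  σ[d<=6](γ[y; COUNT(*)→d](R)) → 3
  T → 5
  (σ[d<=6](γ[y; COUNT(*)→d](R)) ⋈[d=c] T) → 2

|E| = 2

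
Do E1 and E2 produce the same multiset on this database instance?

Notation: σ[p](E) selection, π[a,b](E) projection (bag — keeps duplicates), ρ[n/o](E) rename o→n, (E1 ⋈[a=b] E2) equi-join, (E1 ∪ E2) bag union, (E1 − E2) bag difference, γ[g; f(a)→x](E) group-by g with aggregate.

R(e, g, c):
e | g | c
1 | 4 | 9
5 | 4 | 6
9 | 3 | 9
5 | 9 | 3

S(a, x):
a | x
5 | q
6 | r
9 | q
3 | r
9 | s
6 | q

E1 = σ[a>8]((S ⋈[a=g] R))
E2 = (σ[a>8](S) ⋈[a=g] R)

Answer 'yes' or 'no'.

E1 row counts bottom-up:
  S → 6
  R → 4
  (S ⋈[a=g] R) → 3
  σ[a>8]((S ⋈[a=g] R)) → 2
E2 row counts bottom-up:
  S → 6
  σ[a>8](S) → 2
  R → 4
  (σ[a>8](S) ⋈[a=g] R) → 2

E1 and E2 produce the same multiset:
a | x | e | g | c
9 | q | 5 | 9 | 3
9 | s | 5 | 9 | 3

yes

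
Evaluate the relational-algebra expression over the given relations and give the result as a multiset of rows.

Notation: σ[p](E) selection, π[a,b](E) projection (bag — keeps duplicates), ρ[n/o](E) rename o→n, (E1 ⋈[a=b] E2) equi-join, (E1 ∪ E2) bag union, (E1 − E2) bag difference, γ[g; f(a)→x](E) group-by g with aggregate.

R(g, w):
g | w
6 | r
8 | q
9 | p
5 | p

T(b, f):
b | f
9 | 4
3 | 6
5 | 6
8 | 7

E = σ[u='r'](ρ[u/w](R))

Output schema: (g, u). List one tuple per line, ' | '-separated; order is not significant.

Subexpression sizes:
  R → 4
  ρ[u/w](R) → 4
  σ[u='r'](ρ[u/w](R)) → 1

== RESULT ==
g | u
6 | r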